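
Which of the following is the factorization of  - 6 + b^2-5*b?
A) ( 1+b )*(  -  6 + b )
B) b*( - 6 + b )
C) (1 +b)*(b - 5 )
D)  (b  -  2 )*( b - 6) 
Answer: A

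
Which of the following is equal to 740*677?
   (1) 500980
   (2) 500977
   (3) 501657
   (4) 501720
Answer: 1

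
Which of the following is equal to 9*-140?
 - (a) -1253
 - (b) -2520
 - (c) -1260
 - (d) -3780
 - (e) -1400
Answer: c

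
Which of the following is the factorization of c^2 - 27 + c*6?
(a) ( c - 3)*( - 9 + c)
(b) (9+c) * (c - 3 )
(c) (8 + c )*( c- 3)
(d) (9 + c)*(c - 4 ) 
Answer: b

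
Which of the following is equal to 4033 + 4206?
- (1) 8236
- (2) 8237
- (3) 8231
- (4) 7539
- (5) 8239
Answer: 5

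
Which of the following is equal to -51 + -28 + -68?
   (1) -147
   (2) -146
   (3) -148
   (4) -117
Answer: 1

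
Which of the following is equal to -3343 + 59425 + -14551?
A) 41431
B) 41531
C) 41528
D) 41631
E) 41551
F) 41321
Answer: B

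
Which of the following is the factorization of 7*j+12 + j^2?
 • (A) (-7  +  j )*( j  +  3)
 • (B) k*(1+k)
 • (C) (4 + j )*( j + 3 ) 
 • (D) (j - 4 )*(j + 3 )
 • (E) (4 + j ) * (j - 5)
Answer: C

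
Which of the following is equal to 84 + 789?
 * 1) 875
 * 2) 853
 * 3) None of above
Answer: 3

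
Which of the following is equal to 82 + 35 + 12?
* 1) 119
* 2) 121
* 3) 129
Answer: 3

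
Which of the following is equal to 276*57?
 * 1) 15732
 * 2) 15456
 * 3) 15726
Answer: 1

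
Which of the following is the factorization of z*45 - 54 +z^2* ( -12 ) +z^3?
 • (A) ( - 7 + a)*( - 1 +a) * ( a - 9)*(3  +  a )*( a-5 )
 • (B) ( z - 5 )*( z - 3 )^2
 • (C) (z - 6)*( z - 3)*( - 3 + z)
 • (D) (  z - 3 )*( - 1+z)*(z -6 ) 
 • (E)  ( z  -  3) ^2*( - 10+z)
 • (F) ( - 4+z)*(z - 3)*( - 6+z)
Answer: C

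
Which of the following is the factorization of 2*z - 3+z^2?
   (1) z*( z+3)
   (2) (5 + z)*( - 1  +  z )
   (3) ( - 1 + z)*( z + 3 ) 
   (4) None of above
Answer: 3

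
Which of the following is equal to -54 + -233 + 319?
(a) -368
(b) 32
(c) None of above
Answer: b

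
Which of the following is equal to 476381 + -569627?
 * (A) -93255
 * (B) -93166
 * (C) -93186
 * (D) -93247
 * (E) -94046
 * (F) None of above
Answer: F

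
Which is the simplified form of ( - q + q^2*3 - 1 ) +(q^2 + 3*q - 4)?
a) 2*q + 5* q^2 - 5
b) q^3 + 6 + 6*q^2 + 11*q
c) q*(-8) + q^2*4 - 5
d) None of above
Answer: d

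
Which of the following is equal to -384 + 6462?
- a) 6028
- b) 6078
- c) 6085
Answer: b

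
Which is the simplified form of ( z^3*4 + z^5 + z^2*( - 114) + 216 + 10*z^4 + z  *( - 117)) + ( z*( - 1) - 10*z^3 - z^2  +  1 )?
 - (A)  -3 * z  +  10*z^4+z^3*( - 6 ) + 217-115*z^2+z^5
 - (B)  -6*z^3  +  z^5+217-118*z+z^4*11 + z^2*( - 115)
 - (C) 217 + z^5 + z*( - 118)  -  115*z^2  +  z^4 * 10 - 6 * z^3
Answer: C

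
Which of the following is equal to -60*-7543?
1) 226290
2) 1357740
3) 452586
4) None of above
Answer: 4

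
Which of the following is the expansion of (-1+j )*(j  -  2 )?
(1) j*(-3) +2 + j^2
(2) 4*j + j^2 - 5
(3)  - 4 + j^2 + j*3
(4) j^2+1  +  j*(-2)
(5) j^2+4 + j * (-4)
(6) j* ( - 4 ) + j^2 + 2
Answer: 1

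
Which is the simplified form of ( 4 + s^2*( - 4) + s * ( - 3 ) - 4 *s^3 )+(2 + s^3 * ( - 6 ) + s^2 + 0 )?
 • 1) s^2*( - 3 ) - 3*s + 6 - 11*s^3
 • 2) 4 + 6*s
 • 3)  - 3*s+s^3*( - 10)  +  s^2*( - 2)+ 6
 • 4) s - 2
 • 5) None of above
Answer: 5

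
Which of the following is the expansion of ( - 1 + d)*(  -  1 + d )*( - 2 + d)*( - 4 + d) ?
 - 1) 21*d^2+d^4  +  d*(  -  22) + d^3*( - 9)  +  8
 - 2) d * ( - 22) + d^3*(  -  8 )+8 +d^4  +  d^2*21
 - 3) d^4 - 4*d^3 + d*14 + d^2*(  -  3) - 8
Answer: 2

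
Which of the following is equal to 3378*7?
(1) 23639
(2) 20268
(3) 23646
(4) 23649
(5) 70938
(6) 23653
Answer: 3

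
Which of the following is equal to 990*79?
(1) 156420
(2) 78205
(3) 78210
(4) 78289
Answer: 3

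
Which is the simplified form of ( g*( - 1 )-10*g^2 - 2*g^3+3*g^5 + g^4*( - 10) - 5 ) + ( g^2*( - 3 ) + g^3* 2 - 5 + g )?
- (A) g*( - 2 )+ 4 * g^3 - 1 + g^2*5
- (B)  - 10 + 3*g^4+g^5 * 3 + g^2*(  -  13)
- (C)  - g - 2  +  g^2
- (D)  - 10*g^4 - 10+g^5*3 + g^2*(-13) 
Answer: D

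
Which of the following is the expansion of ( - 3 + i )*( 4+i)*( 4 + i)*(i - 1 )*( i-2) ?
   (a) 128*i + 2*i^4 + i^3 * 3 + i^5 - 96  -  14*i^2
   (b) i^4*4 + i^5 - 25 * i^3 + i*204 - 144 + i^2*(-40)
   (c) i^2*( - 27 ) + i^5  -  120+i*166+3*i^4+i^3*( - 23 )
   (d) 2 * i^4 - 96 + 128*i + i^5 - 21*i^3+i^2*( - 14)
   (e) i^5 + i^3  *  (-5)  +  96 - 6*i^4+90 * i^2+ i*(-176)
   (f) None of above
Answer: d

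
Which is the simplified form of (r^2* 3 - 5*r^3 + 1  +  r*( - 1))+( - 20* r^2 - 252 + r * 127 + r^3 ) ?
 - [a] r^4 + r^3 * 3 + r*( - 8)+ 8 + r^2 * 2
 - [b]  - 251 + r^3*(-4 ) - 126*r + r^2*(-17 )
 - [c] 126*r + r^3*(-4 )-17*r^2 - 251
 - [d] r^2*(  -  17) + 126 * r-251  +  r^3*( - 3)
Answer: c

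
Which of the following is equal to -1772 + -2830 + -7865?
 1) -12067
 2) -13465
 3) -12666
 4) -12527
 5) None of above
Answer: 5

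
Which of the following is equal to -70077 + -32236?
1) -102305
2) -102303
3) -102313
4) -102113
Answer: 3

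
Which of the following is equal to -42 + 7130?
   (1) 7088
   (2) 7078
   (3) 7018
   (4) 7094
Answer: 1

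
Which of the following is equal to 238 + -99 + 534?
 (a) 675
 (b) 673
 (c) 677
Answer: b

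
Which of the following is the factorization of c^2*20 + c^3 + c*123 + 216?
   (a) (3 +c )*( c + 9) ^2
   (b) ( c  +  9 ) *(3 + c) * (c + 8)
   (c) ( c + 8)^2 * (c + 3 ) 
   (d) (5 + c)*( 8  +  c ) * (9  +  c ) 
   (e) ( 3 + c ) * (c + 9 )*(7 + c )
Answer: b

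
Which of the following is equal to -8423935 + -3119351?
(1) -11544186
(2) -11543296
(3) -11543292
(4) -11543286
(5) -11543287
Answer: 4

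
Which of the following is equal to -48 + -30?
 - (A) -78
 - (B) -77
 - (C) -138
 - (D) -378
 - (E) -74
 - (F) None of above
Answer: A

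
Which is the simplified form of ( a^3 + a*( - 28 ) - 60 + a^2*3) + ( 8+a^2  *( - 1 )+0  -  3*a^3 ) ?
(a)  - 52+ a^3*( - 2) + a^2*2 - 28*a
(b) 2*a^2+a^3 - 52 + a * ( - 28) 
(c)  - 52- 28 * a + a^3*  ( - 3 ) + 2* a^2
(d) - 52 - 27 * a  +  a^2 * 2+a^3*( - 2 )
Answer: a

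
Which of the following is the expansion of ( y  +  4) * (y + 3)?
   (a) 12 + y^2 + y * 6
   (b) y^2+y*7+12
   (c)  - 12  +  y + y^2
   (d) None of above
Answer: b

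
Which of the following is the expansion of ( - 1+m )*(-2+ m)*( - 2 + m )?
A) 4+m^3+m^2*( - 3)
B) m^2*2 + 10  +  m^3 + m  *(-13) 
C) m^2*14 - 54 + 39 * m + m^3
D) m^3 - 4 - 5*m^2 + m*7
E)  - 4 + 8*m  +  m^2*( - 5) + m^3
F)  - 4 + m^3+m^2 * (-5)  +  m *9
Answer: E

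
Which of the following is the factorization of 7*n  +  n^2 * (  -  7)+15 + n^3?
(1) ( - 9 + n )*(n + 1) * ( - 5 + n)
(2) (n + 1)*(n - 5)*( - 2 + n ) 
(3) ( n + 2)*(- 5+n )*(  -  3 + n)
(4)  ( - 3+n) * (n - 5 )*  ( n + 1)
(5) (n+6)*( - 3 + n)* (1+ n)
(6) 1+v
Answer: 4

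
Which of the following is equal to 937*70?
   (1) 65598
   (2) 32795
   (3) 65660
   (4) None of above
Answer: 4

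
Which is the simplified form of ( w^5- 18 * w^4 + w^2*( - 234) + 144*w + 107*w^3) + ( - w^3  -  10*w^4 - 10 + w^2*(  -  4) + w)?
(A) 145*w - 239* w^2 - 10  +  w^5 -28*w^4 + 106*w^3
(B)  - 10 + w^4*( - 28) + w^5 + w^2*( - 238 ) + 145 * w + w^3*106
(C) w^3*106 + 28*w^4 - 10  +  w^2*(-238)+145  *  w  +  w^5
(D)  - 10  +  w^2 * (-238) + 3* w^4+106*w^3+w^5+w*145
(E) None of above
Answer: B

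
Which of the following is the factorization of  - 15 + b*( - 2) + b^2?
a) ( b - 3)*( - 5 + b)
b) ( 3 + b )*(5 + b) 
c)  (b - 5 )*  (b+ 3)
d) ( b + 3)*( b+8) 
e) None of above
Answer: c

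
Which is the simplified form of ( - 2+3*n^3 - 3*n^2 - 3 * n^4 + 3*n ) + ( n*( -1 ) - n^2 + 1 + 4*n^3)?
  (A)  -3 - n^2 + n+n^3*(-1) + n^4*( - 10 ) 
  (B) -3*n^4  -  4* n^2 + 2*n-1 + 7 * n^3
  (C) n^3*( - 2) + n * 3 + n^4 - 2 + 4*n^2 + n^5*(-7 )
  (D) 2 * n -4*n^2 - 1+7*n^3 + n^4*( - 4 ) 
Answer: B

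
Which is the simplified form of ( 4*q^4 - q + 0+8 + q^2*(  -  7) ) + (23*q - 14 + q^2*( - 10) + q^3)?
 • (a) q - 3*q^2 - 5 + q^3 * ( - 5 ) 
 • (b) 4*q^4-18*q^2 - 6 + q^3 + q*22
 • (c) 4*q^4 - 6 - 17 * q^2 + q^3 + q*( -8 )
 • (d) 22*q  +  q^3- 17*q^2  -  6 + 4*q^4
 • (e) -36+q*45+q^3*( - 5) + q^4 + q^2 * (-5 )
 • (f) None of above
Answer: d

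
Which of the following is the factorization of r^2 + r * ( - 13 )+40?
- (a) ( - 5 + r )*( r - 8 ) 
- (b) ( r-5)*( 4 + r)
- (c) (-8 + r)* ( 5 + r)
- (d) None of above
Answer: a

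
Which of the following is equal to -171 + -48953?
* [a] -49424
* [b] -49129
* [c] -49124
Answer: c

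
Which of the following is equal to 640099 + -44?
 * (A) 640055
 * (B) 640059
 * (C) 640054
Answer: A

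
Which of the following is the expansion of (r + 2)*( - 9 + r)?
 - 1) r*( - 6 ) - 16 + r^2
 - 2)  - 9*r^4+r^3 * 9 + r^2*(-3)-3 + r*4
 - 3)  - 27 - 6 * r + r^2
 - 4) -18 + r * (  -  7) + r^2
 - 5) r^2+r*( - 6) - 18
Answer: 4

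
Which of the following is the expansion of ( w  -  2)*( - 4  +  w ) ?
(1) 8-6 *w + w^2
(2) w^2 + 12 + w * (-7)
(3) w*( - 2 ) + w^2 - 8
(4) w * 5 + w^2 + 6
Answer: 1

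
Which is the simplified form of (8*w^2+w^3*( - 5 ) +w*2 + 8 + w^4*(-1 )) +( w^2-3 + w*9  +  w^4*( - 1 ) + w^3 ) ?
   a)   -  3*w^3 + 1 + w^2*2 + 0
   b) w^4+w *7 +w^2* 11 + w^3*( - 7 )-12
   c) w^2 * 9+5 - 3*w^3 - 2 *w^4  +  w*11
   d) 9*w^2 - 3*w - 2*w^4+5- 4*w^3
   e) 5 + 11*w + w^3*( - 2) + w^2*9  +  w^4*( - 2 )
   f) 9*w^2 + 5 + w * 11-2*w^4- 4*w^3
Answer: f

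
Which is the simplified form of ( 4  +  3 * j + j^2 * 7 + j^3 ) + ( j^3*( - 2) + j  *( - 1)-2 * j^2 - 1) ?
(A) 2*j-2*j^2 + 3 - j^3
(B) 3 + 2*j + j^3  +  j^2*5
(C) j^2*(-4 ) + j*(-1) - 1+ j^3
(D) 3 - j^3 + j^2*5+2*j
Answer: D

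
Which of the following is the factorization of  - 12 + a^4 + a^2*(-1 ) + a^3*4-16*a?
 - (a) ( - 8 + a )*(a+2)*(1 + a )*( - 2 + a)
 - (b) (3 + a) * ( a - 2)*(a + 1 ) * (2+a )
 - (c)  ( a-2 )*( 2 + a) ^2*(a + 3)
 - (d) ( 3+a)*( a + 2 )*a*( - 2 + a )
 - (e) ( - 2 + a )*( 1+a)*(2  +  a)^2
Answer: b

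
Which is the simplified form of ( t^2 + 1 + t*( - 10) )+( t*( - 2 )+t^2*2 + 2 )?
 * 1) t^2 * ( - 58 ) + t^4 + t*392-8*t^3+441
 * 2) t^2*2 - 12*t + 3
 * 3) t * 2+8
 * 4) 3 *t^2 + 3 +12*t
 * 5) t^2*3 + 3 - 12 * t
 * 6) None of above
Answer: 5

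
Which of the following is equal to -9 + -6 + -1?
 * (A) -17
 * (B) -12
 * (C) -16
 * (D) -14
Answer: C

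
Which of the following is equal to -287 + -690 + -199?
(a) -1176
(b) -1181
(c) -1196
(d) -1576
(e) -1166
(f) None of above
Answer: a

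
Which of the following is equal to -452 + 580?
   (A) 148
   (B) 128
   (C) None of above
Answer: B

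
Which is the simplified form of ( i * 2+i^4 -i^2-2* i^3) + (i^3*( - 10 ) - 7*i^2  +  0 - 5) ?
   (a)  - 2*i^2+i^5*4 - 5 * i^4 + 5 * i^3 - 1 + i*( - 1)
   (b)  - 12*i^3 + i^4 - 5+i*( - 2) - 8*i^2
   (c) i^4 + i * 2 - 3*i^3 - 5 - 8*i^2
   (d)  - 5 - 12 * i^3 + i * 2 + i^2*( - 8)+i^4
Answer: d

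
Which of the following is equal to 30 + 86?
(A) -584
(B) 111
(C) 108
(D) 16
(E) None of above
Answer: E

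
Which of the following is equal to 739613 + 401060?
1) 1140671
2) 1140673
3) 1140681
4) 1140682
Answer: 2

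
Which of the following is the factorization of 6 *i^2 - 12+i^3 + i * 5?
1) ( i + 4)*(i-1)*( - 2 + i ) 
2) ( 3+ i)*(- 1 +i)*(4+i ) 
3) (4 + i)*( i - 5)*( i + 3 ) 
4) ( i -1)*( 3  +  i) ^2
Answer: 2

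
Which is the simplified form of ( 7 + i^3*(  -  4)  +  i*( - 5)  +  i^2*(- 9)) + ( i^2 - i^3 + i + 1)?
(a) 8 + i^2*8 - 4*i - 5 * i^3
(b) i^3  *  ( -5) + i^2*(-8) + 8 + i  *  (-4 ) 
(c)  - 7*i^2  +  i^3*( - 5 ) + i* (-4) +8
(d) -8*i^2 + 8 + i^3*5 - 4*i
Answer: b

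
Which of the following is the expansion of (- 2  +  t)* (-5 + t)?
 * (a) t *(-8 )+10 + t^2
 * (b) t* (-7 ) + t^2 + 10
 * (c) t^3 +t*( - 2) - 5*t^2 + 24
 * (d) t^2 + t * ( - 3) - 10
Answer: b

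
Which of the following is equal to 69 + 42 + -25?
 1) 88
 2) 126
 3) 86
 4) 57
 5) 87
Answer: 3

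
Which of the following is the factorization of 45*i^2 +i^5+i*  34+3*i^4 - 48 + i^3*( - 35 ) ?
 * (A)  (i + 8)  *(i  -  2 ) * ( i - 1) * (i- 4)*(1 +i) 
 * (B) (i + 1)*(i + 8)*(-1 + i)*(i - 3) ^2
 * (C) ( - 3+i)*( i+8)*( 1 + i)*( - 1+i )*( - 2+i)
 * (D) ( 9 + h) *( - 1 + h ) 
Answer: C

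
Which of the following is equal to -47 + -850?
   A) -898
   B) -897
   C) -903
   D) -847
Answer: B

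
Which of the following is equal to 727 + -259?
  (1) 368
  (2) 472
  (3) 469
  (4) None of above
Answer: 4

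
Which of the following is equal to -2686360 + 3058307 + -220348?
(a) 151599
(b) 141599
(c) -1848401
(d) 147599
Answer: a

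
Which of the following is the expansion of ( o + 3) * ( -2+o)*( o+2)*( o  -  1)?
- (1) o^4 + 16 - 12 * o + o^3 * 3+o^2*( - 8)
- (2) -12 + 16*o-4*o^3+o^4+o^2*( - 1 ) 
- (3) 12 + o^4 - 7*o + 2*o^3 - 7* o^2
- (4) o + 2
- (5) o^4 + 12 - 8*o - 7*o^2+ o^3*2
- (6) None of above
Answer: 5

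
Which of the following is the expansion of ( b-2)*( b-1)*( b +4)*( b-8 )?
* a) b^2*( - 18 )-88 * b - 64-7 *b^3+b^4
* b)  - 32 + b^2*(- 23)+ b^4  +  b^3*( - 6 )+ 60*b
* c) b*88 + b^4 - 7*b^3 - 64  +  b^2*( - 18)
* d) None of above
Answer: c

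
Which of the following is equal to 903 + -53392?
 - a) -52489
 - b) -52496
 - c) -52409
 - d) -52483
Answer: a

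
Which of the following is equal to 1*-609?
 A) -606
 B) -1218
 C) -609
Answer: C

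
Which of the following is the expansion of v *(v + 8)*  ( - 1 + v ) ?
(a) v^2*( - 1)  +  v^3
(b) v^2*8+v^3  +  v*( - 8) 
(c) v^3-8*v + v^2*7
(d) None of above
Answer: c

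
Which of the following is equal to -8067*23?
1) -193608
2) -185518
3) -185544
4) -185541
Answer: 4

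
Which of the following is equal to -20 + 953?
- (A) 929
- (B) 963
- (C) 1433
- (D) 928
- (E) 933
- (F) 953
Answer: E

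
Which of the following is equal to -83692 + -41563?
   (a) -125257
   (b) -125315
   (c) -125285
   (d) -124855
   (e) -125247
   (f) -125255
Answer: f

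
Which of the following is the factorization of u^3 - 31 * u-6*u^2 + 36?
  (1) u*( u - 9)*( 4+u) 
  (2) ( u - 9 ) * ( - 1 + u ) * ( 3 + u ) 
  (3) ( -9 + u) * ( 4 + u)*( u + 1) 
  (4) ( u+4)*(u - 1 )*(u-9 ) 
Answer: 4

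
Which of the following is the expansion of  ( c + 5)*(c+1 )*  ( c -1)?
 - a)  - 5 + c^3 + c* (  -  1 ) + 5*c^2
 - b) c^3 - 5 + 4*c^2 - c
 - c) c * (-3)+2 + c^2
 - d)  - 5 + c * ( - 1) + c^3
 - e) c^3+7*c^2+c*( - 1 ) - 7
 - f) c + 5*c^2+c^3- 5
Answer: a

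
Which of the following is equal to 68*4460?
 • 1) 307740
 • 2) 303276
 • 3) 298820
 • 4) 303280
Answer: 4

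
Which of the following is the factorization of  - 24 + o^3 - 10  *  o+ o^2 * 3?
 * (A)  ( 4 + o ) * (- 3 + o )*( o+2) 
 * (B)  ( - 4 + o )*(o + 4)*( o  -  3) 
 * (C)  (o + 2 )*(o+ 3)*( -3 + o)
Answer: A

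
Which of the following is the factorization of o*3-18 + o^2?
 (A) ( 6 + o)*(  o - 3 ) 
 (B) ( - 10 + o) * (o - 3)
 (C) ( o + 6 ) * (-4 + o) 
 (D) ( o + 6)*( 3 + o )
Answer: A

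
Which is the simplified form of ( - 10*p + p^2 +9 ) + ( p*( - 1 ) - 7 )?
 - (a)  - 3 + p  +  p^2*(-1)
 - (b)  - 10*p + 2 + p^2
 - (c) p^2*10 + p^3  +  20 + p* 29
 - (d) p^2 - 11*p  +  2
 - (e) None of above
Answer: d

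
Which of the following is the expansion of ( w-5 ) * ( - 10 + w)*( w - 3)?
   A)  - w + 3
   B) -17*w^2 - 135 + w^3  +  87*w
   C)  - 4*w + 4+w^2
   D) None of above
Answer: D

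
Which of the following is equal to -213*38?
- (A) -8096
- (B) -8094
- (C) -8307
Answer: B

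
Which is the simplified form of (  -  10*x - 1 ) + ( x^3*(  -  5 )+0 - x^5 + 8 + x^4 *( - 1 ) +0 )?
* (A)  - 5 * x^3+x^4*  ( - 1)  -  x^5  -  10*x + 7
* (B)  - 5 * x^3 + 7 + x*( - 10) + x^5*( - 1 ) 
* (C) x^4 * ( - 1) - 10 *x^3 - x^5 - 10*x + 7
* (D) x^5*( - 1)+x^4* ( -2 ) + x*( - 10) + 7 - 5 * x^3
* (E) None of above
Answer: A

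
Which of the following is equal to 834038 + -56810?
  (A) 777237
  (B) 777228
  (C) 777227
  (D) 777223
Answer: B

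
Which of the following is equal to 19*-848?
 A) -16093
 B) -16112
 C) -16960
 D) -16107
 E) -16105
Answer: B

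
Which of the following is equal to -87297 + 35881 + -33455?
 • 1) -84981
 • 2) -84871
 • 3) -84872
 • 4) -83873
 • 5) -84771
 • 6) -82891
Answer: 2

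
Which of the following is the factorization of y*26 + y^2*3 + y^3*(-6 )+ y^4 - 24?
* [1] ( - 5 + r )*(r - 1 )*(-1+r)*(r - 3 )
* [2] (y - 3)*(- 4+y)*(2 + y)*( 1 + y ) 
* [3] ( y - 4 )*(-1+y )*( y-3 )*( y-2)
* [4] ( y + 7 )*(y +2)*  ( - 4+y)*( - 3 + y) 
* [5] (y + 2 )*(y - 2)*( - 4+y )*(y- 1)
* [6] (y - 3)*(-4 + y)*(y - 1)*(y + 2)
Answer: 6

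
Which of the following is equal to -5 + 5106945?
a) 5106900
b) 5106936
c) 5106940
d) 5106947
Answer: c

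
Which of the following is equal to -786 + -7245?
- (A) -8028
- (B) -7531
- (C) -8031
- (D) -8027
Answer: C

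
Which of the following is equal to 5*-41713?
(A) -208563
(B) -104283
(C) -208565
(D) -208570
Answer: C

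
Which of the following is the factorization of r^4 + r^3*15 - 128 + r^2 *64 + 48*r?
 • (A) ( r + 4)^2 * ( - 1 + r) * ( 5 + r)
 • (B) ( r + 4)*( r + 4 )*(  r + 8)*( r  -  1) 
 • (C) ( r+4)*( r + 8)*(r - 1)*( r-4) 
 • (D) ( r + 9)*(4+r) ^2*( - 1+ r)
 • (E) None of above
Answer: B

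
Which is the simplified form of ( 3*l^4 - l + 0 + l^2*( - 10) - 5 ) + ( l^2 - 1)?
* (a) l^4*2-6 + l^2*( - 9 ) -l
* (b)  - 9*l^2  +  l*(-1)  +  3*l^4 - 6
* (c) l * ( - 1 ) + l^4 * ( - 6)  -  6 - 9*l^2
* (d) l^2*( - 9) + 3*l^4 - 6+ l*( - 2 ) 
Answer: b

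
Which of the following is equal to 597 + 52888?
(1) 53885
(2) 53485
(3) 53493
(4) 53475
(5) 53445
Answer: 2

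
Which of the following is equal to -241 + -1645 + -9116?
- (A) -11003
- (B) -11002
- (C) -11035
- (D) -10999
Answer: B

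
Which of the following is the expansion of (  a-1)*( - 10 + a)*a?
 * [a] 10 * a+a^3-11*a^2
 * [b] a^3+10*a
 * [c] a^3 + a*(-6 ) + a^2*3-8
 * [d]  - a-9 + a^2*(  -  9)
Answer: a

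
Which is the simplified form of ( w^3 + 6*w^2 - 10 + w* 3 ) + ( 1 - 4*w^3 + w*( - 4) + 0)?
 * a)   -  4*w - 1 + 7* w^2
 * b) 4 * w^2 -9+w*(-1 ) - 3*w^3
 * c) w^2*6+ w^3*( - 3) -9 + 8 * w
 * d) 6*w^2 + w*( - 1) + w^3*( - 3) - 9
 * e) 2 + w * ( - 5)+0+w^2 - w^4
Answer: d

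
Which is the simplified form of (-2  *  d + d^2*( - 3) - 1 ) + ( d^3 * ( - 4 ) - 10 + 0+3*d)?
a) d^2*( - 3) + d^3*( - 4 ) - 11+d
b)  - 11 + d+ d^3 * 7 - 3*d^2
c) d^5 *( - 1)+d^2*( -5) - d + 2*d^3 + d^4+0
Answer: a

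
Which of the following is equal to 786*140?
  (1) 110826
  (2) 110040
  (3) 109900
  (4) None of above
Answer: 2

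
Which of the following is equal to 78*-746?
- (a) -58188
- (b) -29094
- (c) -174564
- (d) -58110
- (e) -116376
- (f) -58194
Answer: a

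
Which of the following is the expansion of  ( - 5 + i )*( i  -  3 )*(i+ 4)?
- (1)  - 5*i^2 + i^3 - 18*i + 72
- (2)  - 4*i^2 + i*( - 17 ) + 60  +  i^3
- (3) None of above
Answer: 2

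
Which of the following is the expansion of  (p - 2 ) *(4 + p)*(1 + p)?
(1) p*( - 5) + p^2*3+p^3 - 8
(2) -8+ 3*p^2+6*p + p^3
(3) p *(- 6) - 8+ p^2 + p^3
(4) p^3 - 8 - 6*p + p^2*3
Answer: 4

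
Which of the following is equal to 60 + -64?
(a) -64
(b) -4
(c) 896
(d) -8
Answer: b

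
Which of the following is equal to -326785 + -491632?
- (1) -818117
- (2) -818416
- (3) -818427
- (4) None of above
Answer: 4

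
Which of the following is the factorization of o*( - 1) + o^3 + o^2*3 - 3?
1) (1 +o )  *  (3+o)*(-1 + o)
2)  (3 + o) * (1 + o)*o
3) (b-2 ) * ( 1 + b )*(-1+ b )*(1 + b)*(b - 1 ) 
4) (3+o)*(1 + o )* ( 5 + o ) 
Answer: 1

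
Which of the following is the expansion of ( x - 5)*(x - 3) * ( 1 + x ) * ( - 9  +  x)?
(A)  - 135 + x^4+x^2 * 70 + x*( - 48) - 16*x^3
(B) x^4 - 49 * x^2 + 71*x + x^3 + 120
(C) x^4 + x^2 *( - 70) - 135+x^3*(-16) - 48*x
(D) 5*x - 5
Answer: A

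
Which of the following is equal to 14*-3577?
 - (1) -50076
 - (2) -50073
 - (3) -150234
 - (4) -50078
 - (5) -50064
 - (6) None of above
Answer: 4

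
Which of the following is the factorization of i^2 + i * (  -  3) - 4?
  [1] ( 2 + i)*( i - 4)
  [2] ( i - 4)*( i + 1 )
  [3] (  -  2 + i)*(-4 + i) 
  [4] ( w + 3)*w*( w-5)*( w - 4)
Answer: 2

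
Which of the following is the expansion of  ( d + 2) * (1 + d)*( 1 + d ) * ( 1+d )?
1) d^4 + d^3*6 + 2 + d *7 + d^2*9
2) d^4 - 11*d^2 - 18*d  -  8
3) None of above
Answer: 3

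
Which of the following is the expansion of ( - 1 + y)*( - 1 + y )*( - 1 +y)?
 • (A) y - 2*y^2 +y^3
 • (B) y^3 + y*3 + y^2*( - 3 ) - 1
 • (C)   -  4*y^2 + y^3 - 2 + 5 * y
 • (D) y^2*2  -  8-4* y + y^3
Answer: B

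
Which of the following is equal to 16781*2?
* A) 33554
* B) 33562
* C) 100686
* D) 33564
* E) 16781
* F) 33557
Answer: B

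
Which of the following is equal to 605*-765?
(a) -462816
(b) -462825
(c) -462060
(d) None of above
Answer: b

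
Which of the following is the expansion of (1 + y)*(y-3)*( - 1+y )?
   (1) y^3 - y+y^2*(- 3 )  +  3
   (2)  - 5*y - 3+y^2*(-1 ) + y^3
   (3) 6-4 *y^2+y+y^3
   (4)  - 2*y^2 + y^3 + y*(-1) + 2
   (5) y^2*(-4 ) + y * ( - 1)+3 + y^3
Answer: 1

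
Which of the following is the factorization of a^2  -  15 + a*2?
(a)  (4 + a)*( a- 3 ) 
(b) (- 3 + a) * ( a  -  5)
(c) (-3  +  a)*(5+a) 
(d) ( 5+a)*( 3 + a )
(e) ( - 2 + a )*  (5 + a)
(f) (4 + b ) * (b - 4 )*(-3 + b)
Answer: c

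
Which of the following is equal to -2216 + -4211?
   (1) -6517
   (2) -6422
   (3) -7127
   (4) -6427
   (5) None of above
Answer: 4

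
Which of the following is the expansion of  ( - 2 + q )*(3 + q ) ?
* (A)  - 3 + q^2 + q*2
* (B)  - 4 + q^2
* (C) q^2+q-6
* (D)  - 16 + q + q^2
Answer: C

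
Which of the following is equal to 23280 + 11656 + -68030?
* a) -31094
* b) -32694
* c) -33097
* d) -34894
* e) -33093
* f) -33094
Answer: f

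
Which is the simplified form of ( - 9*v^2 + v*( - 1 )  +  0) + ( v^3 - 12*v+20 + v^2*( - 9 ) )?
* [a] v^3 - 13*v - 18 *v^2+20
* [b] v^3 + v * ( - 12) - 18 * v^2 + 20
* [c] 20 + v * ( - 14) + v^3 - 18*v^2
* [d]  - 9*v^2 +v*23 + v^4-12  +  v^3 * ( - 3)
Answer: a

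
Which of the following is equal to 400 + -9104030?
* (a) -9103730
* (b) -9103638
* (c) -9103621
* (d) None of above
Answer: d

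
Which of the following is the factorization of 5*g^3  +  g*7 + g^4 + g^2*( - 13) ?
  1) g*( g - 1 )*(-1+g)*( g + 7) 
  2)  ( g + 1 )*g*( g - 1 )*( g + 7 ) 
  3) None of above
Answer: 1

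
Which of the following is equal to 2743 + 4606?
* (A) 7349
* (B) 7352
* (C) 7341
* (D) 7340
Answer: A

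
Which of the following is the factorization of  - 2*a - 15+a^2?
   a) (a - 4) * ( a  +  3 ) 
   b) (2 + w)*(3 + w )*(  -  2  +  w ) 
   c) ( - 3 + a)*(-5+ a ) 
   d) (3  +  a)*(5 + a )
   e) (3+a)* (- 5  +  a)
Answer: e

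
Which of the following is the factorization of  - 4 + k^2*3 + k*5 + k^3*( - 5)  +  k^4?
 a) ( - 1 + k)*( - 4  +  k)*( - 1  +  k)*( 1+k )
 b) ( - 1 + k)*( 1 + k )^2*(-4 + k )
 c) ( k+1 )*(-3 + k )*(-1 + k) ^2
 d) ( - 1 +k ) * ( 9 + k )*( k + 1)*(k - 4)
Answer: a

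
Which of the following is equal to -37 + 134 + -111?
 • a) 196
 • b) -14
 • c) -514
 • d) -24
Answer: b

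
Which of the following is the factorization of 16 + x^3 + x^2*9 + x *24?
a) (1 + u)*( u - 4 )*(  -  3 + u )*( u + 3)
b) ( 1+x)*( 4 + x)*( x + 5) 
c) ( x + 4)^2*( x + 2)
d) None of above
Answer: d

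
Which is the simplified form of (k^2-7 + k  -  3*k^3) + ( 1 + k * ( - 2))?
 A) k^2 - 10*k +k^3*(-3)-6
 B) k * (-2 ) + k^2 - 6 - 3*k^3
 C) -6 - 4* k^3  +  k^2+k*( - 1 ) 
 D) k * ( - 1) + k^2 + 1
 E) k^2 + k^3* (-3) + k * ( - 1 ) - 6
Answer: E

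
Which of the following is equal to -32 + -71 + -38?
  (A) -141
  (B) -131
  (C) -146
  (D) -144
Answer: A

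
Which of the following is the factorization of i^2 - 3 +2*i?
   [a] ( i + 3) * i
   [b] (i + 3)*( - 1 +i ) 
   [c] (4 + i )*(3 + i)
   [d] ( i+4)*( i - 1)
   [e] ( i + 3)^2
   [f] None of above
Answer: b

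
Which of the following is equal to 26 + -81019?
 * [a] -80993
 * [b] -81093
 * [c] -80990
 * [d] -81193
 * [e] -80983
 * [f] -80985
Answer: a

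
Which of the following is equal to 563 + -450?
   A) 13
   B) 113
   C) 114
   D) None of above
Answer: B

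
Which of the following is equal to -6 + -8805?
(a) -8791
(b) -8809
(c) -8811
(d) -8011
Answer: c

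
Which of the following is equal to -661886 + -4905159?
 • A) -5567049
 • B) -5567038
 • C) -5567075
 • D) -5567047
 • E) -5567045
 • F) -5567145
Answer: E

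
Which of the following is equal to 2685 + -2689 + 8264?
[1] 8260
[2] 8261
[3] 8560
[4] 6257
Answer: 1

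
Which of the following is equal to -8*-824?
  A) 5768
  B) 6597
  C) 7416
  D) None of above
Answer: D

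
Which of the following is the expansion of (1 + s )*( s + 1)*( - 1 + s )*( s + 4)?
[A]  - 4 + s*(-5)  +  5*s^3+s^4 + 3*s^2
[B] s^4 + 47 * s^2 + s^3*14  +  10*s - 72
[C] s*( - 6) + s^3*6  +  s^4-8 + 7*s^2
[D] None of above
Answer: A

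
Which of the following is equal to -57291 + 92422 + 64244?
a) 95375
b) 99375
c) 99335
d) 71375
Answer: b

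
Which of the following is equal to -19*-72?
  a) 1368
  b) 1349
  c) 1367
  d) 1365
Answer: a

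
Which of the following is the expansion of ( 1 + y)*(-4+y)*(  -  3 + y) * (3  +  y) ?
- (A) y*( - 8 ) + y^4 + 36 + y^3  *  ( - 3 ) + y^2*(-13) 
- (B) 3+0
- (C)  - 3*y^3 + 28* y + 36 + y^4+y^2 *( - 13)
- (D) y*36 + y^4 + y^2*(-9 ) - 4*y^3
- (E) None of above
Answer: E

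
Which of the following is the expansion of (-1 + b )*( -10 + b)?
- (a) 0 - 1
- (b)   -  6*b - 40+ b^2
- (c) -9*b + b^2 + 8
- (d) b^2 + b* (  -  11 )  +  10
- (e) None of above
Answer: d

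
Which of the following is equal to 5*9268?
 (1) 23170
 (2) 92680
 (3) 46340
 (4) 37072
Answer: 3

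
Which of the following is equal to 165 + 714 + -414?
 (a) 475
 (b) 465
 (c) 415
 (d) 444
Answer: b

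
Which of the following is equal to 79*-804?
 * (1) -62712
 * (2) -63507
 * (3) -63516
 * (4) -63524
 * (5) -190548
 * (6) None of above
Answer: 3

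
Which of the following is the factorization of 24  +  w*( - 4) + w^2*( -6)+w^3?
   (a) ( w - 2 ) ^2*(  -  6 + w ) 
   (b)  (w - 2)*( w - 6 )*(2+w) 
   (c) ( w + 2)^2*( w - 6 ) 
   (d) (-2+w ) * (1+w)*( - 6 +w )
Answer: b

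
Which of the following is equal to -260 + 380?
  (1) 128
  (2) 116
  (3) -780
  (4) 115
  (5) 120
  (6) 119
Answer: 5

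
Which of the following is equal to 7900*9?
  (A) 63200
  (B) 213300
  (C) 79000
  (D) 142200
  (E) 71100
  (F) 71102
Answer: E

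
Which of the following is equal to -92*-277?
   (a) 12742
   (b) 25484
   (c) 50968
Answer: b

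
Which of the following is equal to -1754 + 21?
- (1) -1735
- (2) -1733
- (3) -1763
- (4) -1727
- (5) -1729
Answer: 2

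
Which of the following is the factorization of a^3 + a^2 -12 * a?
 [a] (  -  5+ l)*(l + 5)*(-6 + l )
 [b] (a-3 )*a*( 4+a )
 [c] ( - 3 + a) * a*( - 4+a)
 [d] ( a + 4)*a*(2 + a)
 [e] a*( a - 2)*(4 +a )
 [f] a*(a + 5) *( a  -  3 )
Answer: b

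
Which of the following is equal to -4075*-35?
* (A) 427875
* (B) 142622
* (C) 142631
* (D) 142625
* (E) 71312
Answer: D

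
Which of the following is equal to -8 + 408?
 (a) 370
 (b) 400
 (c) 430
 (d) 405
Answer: b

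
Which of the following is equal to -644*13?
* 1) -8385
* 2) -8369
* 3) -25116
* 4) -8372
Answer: 4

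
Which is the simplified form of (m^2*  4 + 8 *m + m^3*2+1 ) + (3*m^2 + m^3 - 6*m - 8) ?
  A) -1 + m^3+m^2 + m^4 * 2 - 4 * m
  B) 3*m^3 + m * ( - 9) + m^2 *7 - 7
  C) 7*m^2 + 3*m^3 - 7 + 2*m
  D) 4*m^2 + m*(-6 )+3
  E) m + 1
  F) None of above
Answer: C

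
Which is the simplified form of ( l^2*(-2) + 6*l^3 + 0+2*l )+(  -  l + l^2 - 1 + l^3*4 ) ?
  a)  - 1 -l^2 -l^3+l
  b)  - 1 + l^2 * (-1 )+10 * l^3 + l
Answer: b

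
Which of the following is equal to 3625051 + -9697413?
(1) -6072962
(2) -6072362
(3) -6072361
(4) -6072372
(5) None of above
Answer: 2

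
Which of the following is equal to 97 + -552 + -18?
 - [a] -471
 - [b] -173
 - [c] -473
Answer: c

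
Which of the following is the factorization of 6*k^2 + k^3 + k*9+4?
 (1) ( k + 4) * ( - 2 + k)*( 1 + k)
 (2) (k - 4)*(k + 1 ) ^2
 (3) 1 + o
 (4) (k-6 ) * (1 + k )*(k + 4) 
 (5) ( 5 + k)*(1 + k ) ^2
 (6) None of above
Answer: 6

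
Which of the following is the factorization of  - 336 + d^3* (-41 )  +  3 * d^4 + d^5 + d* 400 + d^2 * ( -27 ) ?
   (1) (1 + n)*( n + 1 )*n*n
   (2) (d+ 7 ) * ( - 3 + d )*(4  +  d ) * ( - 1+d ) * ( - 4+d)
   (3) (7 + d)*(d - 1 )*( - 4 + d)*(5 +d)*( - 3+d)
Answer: 2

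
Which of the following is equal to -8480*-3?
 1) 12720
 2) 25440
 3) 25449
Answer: 2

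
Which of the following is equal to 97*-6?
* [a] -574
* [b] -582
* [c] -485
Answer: b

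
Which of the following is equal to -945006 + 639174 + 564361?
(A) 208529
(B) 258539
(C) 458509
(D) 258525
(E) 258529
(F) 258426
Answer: E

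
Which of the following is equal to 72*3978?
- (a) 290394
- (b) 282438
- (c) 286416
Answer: c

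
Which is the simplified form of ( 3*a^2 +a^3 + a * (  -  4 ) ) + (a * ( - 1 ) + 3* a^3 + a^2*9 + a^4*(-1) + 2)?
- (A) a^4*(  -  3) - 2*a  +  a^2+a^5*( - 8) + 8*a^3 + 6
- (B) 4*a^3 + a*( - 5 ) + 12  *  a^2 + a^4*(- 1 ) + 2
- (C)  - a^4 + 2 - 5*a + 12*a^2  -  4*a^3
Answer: B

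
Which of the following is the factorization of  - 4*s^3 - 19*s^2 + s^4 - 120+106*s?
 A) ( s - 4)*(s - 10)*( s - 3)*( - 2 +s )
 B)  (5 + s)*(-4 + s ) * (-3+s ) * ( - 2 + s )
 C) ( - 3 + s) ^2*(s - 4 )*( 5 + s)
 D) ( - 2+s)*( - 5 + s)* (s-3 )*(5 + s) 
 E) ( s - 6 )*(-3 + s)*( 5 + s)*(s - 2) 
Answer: B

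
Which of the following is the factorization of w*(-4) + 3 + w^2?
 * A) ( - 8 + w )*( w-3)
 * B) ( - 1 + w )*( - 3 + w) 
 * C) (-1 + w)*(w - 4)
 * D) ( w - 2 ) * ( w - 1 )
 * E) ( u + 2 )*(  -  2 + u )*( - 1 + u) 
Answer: B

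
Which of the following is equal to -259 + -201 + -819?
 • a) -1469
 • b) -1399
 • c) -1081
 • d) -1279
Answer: d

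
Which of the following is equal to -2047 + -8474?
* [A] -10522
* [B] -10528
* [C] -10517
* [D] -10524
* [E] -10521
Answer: E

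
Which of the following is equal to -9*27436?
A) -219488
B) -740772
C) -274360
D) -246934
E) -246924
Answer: E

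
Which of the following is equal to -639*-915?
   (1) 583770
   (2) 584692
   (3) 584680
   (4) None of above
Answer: 4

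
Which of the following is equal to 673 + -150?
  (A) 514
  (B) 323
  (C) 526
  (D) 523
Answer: D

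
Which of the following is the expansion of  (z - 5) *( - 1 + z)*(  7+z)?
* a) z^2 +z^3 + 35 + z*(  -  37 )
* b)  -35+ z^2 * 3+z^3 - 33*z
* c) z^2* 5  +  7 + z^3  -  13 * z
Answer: a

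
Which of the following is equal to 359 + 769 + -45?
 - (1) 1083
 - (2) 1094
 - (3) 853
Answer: 1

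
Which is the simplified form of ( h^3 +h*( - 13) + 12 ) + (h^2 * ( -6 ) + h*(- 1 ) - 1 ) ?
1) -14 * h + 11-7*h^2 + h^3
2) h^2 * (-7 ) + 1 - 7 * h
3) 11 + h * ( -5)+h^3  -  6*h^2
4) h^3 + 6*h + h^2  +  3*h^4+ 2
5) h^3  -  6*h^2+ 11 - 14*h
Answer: 5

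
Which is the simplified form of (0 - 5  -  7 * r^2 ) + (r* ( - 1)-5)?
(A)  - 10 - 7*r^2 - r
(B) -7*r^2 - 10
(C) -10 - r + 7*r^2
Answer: A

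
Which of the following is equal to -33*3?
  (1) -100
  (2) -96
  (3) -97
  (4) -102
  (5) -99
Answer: 5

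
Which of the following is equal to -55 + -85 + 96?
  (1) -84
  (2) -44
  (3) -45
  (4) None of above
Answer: 2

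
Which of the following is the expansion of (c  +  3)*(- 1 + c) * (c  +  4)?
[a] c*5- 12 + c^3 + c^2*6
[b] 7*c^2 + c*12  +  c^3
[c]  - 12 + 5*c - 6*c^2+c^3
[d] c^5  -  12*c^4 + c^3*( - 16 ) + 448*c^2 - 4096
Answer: a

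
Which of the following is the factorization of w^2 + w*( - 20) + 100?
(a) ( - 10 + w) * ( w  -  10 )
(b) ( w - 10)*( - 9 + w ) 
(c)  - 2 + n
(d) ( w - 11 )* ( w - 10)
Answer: a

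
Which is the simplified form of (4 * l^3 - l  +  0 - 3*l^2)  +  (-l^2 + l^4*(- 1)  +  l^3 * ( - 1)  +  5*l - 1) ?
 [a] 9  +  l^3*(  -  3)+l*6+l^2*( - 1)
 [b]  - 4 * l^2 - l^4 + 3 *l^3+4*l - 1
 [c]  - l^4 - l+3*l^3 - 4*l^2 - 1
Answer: b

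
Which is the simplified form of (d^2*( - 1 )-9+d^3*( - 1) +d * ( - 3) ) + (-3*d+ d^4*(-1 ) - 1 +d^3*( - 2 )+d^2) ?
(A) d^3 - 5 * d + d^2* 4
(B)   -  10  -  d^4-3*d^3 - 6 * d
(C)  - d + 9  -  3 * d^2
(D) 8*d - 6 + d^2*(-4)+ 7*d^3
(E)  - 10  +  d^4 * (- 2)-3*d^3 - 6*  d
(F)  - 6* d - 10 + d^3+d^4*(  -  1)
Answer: B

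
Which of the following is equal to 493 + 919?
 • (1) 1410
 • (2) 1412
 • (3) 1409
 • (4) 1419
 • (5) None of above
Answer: 2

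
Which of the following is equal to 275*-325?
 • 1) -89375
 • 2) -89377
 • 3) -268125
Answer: 1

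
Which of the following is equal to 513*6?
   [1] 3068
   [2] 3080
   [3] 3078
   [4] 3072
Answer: 3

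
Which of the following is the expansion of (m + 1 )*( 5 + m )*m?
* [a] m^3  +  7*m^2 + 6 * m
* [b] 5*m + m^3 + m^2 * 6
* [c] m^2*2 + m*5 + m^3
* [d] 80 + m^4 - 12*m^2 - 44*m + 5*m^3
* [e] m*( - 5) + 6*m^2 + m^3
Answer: b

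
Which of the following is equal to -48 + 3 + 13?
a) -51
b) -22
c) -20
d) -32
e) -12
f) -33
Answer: d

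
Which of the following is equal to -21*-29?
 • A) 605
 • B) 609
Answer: B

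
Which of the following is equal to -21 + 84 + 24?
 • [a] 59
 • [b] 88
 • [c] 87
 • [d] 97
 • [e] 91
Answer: c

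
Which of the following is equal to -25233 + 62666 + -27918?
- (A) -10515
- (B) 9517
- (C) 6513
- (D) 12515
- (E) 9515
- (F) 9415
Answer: E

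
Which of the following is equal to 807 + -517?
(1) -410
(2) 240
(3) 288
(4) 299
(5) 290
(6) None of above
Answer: 5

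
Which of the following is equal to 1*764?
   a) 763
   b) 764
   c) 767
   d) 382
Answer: b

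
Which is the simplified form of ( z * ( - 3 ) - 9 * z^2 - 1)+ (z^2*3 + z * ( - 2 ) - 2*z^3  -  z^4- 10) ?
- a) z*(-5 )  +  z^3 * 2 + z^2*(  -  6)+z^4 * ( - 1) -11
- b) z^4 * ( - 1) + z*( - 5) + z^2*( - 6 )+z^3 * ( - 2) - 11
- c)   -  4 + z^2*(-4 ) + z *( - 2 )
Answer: b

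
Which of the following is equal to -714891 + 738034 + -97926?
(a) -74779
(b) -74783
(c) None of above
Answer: b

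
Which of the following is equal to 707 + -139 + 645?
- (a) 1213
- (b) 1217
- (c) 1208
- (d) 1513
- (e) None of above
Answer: a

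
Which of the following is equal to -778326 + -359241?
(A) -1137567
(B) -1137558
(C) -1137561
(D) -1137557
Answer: A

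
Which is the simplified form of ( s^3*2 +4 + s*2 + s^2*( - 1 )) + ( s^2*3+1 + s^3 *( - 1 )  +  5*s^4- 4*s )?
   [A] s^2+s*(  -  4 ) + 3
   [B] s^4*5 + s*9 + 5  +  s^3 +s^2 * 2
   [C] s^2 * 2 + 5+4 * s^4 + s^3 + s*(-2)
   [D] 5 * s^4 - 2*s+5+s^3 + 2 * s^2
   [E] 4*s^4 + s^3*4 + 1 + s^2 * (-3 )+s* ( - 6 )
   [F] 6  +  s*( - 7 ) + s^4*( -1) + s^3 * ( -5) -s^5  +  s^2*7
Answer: D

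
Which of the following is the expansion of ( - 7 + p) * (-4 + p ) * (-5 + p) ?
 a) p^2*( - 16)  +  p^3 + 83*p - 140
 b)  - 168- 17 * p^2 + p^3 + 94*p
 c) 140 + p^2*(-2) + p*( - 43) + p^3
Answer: a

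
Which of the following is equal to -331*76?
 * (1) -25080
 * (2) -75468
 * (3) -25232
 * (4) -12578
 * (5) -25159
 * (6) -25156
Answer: 6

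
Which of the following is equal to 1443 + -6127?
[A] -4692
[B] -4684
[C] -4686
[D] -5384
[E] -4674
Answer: B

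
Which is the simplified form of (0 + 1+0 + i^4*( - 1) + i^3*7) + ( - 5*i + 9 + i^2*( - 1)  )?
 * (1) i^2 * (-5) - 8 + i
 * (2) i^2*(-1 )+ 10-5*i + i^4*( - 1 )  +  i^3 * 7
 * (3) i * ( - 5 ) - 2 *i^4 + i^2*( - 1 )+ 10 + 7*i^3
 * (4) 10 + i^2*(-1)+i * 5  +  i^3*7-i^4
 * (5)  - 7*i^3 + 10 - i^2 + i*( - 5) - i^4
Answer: 2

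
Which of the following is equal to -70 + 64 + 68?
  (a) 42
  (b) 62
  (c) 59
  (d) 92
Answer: b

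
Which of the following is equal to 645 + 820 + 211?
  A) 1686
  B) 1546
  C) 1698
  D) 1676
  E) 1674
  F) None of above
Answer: D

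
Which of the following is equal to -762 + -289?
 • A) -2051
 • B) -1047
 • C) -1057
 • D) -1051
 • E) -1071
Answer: D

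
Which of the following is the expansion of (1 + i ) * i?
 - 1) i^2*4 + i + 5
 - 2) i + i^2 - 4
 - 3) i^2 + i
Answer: 3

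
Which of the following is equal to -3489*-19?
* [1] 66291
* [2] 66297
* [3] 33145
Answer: 1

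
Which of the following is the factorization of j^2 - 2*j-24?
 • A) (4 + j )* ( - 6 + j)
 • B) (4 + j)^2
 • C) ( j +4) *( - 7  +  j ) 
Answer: A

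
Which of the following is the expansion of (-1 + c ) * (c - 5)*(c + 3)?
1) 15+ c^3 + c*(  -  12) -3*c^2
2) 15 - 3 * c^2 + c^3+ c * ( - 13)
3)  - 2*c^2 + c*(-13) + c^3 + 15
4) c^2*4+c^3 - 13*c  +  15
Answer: 2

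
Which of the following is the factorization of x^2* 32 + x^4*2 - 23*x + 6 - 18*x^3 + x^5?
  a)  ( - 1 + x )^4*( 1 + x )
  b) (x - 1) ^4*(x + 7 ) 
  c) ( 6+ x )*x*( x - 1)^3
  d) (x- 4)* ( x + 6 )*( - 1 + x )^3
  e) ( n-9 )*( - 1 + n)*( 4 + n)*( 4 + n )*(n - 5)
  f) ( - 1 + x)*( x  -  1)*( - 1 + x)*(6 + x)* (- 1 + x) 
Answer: f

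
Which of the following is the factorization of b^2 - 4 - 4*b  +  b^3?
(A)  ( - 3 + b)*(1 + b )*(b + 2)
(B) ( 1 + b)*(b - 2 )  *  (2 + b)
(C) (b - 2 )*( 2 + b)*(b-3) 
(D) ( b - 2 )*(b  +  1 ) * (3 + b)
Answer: B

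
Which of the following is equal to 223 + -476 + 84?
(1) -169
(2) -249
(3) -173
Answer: 1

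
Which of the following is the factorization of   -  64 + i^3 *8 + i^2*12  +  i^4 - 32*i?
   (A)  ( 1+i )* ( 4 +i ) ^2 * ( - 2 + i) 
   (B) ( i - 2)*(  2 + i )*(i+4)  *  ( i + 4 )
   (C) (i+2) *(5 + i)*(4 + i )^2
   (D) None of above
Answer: B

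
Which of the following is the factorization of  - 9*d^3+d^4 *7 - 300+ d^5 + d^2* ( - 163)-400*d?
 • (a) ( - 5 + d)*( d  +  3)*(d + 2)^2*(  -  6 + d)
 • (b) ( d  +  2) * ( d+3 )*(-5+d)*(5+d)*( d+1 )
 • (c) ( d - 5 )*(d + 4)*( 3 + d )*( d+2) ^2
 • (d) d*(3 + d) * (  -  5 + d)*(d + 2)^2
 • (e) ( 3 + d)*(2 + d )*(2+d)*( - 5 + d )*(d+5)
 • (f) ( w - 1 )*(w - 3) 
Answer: e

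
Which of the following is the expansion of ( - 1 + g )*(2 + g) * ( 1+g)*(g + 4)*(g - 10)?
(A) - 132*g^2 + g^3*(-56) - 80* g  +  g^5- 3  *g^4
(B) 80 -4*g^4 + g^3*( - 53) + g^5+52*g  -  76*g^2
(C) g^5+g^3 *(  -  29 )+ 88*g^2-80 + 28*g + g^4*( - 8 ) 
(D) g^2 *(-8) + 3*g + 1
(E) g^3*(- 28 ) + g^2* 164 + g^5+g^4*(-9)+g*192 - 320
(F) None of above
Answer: B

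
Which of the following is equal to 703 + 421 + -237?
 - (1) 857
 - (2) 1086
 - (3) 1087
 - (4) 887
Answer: 4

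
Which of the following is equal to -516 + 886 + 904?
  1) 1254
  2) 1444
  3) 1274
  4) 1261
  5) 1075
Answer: 3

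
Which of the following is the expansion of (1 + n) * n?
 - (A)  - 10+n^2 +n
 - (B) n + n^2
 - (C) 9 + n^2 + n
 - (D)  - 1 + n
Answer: B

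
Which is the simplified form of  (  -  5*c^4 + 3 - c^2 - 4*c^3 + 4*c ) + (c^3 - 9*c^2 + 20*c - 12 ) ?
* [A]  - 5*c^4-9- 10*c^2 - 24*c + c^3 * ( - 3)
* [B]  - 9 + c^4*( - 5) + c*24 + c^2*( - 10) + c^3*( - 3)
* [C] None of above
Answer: B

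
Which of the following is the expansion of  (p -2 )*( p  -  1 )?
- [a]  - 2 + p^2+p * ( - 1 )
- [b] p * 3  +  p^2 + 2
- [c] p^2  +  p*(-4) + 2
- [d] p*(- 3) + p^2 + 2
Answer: d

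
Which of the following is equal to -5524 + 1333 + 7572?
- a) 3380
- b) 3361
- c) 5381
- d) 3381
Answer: d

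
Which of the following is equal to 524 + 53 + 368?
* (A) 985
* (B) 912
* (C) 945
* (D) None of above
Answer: C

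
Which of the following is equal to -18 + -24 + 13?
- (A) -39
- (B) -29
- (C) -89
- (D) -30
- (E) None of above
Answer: B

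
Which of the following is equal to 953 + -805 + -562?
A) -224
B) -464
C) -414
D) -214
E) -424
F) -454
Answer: C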